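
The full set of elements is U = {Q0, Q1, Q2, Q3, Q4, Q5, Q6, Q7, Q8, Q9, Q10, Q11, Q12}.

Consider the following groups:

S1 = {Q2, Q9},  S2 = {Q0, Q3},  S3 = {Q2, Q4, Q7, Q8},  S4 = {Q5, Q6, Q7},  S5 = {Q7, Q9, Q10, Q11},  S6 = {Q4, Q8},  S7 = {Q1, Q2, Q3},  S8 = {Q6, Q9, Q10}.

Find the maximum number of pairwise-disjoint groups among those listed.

S1, S2, S4, S6 are pairwise disjoint (S1={Q2,Q9}; S2={Q0,Q3}; S4={Q5,Q6,Q7}; S6={Q4,Q8}).
Every remaining group overlaps one of these, and no 5 of the listed groups are pairwise disjoint, so 4 is the maximum.

4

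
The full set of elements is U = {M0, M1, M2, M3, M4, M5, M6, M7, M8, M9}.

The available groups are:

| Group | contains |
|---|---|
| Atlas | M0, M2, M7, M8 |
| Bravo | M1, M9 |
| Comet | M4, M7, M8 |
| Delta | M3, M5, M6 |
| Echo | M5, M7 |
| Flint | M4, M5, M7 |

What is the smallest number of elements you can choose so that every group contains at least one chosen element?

3

H = {M1, M5, M7} meets every group (each contains at least one member of H), and |H| = 3.
The groups Bravo, Comet, Delta are pairwise disjoint, so any hitting set needs a separate element for each — at least 3. Hence 3 is optimal.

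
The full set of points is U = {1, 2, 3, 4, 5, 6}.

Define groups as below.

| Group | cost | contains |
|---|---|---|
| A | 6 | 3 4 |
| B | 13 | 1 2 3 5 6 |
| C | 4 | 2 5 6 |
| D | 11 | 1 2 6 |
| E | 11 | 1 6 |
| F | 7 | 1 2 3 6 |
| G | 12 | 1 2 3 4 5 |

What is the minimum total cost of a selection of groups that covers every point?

16

C, G together cover every point (C ∪ G = {1, 2, 3, 4, 5, 6}); total cost 4 + 12 = 16.
The greedy pick C, A, F costs 17; no covering selection beats 16.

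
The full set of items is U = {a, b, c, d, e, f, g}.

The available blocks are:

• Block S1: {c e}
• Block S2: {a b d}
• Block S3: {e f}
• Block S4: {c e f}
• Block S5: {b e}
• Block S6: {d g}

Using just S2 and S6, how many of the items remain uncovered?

3

Union of S2, S6 = {a, b, d, g}.
Not covered: c, e, f — 3 items.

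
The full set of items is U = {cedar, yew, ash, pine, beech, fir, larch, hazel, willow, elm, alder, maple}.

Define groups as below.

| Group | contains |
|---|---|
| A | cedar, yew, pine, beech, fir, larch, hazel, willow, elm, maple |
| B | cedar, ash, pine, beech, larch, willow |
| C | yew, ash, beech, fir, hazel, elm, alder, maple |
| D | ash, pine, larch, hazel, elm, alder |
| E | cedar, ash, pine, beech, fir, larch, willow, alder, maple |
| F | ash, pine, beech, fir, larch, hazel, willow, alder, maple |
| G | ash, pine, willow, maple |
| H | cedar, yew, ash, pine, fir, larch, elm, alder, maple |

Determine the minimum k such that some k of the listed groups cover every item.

2

Take {A, E}. Their union is {cedar, yew, ash, pine, beech, fir, larch, hazel, willow, elm, alder, maple}, which is all 12 items.
No single group has all 12 items (the largest, A, has 10), so 2 is optimal.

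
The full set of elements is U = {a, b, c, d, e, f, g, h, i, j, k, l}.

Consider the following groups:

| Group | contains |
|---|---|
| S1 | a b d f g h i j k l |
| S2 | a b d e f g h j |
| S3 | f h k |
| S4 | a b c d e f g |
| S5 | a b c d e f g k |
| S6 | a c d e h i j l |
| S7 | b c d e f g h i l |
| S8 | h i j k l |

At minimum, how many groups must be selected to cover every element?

2

S1 and S6 cover everything between them: the union {a, b, c, d, e, f, g, h, i, j, k, l} is all of U.
No single group has all 12 elements (the largest, S1, has 10), so 2 is optimal.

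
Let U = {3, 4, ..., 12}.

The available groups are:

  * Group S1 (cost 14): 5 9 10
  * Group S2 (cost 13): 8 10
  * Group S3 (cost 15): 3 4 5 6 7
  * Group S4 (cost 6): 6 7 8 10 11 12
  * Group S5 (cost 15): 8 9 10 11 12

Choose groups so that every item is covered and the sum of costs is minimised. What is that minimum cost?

30

S3, S5 together cover every item (S3 ∪ S5 = {3, 4, 5, 6, 7, 8, 9, 10, 11, 12}); total cost 15 + 15 = 30.
The greedy pick S4, S3, S1 costs 35; no covering selection beats 30.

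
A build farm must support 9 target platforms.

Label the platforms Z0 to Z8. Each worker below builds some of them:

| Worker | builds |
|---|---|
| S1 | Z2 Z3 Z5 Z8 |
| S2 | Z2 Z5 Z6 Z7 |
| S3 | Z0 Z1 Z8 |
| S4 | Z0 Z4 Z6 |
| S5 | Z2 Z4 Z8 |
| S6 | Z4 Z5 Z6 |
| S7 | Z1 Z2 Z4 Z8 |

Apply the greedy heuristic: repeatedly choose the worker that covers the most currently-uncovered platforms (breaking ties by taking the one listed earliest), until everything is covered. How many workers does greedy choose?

Greedy: pick S1 (covers 4 new) → pick S4 (covers 3 new) → pick S2 (covers 1 new) → pick S3 (covers 1 new). Total picks: 4.

4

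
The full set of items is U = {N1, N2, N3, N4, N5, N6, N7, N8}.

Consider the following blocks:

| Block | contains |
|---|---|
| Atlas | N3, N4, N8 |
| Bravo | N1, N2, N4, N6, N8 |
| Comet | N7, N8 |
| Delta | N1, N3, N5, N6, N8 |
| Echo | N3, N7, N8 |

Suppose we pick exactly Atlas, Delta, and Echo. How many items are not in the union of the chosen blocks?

Union of Atlas, Delta, Echo = {N1, N3, N4, N5, N6, N7, N8}.
Not covered: N2 — 1 item.

1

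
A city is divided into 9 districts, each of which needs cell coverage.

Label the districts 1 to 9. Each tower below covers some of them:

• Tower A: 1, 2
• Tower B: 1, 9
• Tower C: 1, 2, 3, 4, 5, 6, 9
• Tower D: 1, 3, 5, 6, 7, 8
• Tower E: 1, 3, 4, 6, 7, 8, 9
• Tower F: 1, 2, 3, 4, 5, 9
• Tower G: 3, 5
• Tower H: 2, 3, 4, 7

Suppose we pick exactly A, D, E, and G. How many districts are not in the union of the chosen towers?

Union of A, D, E, G = {1, 2, 3, 4, 5, 6, 7, 8, 9} — that's every district, so 0 are uncovered.

0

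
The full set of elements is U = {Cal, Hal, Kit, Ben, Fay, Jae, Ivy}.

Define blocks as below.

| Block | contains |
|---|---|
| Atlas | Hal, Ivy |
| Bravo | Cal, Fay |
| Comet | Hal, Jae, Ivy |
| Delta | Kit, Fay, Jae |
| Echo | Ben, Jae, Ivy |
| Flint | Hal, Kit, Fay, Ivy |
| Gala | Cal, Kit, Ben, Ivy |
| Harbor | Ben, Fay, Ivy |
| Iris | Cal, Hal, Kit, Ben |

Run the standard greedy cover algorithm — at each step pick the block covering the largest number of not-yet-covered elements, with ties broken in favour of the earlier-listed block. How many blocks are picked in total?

Greedy: pick Flint (covers 4 new) → pick Echo (covers 2 new) → pick Bravo (covers 1 new). Total picks: 3.

3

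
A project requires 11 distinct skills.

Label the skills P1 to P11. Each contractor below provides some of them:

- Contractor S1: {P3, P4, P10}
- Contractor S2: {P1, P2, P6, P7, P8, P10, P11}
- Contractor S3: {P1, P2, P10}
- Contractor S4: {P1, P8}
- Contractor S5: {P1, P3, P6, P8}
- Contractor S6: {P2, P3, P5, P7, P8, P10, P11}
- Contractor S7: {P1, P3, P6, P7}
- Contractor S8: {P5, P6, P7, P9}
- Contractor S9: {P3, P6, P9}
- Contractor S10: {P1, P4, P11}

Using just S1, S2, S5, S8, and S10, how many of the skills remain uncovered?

Union of S1, S2, S5, S8, S10 = {P1, P2, P3, P4, P5, P6, P7, P8, P9, P10, P11} — that's every skill, so 0 are uncovered.

0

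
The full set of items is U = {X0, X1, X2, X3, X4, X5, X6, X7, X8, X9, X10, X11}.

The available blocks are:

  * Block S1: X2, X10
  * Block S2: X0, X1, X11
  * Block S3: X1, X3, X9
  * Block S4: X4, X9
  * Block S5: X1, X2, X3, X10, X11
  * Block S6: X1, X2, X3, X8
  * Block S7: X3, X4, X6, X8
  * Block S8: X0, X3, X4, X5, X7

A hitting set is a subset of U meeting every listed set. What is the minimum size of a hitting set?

3

H = {X1, X2, X4} meets every block (each contains at least one member of H), and |H| = 3.
The blocks S1, S2, S4 are pairwise disjoint, so any hitting set needs a separate item for each — at least 3. Hence 3 is optimal.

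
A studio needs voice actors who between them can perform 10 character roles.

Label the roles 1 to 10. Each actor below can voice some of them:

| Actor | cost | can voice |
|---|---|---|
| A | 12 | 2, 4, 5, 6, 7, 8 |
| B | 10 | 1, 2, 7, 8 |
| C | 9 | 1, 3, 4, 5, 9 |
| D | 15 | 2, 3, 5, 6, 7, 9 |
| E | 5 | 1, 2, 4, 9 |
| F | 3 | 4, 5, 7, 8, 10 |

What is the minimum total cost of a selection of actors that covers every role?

D, E, F together cover every role (D ∪ E ∪ F = {1, 2, 3, 4, 5, 6, 7, 8, 9, 10}); total cost 15 + 5 + 3 = 23.
No covering selection has total cost below 23.

23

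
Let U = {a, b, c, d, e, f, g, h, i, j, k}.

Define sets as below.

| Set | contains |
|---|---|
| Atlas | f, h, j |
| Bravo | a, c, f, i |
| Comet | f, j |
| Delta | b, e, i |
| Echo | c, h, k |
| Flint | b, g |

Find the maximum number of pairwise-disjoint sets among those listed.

3

Comet, Delta, Echo are pairwise disjoint (Comet={f,j}; Delta={b,e,i}; Echo={c,h,k}).
Every remaining set overlaps one of these, and no 4 of the listed sets are pairwise disjoint, so 3 is the maximum.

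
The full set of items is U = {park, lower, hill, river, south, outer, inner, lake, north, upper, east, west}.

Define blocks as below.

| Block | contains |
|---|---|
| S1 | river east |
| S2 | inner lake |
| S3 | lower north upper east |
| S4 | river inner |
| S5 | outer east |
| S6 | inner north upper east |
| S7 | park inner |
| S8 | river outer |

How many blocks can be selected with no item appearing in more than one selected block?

3

S3, S7, S8 are pairwise disjoint (S3={lower,north,upper,east}; S7={park,inner}; S8={river,outer}).
Every remaining block overlaps one of these, and no 4 of the listed blocks are pairwise disjoint, so 3 is the maximum.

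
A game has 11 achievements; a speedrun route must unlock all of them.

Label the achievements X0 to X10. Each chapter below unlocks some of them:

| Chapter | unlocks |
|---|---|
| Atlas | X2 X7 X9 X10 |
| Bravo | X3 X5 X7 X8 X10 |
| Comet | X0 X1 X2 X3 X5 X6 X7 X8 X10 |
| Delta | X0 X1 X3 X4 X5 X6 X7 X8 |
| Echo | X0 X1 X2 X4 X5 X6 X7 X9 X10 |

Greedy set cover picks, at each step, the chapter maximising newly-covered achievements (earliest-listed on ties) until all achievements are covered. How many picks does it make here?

Greedy: pick Comet (covers 9 new) → pick Echo (covers 2 new). Total picks: 2.

2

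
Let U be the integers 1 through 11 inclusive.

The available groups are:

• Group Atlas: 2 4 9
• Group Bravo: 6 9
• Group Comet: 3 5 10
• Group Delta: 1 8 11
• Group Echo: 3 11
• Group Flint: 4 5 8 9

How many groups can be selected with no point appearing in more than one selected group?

Atlas, Comet, Delta are pairwise disjoint (Atlas={2,4,9}; Comet={3,5,10}; Delta={1,8,11}).
Every remaining group overlaps one of these, and no 4 of the listed groups are pairwise disjoint, so 3 is the maximum.

3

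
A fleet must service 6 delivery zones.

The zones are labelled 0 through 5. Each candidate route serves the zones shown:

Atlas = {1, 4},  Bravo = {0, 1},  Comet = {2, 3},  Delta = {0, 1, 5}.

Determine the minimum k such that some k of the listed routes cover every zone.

Atlas and Comet and Delta together: Atlas ∪ Comet ∪ Delta = {0, 1, 2, 3, 4, 5} — every zone is covered.
Only Comet contains 2, so Comet is forced; the remaining 4 zones need at least 2 more routes (each remaining route adds at most 3) — so at least 3 routes are needed, and 3 is optimal.

3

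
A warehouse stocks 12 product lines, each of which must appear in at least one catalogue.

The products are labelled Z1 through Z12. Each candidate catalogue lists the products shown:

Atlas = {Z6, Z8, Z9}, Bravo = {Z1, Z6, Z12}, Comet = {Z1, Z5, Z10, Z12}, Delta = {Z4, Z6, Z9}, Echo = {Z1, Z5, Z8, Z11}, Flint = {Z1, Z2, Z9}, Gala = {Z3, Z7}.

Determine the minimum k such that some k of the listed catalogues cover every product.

Comet and Delta and Echo and Flint and Gala together: Comet ∪ Delta ∪ Echo ∪ Flint ∪ Gala = {Z1, Z2, Z3, Z4, Z5, Z6, Z7, Z8, Z9, Z10, Z11, Z12} — every product is covered.
No 4 of the 7 catalogues cover everything (all 35 combinations miss at least one product), so 5 is optimal.

5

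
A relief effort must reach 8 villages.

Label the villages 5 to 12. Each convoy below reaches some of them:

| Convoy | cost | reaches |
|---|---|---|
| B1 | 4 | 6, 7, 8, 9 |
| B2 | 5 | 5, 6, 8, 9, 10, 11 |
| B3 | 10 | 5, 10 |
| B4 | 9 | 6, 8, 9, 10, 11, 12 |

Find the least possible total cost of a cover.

18

B1, B2, B4 together cover every village (B1 ∪ B2 ∪ B4 = {5, 6, 7, 8, 9, 10, 11, 12}); total cost 4 + 5 + 9 = 18.
No covering selection has total cost below 18.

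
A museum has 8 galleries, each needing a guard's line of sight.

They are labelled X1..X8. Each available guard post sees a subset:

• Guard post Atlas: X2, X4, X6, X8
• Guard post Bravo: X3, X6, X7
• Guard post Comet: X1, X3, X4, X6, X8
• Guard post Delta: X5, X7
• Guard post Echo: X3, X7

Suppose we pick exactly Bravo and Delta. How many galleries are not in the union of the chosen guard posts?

Union of Bravo, Delta = {X3, X5, X6, X7}.
Not covered: X1, X2, X4, X8 — 4 galleries.

4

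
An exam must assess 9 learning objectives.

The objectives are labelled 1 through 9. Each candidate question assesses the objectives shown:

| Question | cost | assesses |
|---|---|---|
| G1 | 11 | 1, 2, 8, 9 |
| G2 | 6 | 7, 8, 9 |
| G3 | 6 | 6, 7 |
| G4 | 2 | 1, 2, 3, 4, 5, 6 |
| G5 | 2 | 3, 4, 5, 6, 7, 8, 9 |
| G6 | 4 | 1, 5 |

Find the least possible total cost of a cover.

G4, G5 together cover every objective (G4 ∪ G5 = {1, 2, 3, 4, 5, 6, 7, 8, 9}); total cost 2 + 2 = 4.
No covering selection has total cost below 4.

4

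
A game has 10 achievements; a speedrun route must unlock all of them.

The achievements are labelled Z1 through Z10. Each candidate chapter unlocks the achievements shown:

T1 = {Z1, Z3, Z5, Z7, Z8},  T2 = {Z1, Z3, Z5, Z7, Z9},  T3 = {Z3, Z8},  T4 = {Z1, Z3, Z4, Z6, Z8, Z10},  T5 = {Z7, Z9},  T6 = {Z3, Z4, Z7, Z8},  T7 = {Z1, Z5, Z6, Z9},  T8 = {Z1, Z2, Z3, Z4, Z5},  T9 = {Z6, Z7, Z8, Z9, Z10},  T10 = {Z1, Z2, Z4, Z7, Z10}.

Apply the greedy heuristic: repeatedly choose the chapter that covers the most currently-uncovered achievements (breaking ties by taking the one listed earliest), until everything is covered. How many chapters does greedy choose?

Greedy: pick T4 (covers 6 new) → pick T2 (covers 3 new) → pick T8 (covers 1 new). Total picks: 3.
(The true minimum cover uses only 2 chapters, so greedy is not optimal here.)

3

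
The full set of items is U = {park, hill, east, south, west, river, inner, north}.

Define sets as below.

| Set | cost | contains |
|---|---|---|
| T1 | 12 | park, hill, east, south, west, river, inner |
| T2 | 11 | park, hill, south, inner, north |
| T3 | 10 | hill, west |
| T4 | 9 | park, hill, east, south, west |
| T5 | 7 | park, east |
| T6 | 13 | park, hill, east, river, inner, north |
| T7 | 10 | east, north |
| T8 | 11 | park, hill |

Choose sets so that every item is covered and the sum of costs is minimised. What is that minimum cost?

T4, T6 together cover every item (T4 ∪ T6 = {park, hill, east, south, west, river, inner, north}); total cost 9 + 13 = 22.
No covering selection has total cost below 22.

22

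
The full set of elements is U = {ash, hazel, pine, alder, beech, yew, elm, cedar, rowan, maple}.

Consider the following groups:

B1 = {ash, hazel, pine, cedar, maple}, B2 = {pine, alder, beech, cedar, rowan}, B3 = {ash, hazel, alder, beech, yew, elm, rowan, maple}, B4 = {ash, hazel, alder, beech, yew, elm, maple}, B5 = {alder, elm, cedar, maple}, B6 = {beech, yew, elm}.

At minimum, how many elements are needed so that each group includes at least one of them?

2

The 2 elements {pine, elm} hit every group.
The groups B1, B6 are pairwise disjoint, so any hitting set needs a separate element for each — at least 2. Hence 2 is optimal.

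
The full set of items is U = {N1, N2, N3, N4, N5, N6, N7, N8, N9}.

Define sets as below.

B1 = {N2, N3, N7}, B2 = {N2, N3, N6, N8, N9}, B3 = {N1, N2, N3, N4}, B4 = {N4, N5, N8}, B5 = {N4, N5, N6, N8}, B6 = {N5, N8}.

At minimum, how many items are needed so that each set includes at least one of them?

2

H = {N3, N5} meets every set (each contains at least one member of H), and |H| = 2.
The sets B1, B4 are pairwise disjoint, so any hitting set needs a separate item for each — at least 2. Hence 2 is optimal.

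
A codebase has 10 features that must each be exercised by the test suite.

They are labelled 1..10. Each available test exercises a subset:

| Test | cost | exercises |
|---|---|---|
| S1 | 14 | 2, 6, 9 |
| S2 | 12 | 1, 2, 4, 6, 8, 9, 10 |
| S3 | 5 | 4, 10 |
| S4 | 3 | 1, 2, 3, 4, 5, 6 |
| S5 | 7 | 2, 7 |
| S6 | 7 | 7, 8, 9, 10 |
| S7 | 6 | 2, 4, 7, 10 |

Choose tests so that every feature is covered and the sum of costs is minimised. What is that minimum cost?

S4, S6 together cover every feature (S4 ∪ S6 = {1, 2, 3, 4, 5, 6, 7, 8, 9, 10}); total cost 3 + 7 = 10.
No covering selection has total cost below 10.

10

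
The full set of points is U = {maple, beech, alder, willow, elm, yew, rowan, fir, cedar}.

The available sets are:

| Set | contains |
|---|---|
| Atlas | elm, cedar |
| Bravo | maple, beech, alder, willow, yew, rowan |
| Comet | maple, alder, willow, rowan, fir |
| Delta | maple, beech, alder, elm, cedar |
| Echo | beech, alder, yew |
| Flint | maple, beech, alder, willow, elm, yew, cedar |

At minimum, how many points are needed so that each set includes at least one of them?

H = {alder, cedar} meets every set (each contains at least one member of H), and |H| = 2.
The sets Atlas, Bravo are pairwise disjoint, so any hitting set needs a separate point for each — at least 2. Hence 2 is optimal.

2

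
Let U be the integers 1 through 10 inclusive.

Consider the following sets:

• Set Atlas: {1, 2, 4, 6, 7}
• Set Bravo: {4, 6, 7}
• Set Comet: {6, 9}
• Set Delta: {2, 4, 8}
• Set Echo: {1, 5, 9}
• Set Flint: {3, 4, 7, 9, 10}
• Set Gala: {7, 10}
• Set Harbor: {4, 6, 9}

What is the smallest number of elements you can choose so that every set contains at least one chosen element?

3

H = {2, 7, 9} meets every set (each contains at least one member of H), and |H| = 3.
The sets Delta, Echo, Gala are pairwise disjoint, so any hitting set needs a separate element for each — at least 3. Hence 3 is optimal.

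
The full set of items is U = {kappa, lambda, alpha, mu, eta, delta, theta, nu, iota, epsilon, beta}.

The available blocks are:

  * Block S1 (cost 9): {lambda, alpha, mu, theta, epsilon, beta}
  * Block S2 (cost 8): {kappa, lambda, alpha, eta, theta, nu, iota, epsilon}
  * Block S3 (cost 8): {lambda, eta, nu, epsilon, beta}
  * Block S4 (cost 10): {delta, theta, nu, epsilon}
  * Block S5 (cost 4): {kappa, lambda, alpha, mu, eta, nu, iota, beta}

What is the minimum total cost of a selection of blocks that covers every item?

14

S4, S5 together cover every item (S4 ∪ S5 = {kappa, lambda, alpha, mu, eta, delta, theta, nu, iota, epsilon, beta}); total cost 10 + 4 = 14.
No covering selection has total cost below 14.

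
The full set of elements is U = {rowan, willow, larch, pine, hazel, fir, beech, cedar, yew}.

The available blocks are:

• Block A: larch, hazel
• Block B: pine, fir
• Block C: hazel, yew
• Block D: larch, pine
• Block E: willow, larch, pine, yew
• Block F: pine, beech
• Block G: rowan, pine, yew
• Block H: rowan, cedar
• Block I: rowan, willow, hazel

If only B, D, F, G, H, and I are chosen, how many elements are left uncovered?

Union of B, D, F, G, H, I = {rowan, willow, larch, pine, hazel, fir, beech, cedar, yew} — that's every element, so 0 are uncovered.

0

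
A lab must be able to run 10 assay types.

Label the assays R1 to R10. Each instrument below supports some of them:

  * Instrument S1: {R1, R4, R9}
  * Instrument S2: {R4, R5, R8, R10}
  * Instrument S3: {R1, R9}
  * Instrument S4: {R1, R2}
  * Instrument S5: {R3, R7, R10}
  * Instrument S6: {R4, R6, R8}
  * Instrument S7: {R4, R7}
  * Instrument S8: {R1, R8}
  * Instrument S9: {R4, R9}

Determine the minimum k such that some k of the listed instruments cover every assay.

5

S1 and S2 and S4 and S5 and S6 together: S1 ∪ S2 ∪ S4 ∪ S5 ∪ S6 = {R1, R2, R3, R4, R5, R6, R7, R8, R9, R10} — every assay is covered.
No 4 of the 9 instruments cover everything (all 126 combinations miss at least one assay), so 5 is optimal.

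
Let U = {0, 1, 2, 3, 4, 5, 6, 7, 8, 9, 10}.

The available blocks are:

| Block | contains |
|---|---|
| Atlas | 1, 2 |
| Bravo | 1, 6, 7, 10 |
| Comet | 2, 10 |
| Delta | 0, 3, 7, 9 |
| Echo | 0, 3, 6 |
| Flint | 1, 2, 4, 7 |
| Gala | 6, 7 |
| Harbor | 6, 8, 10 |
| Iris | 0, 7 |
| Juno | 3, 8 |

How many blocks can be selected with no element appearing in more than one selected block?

3

Comet, Gala, Juno are pairwise disjoint (Comet={2,10}; Gala={6,7}; Juno={3,8}).
Every remaining block overlaps one of these, and no 4 of the listed blocks are pairwise disjoint, so 3 is the maximum.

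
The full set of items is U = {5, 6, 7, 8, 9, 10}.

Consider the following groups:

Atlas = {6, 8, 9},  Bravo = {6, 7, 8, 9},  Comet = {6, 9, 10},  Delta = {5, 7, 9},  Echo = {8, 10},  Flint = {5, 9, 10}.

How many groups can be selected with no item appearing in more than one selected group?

Delta, Echo are pairwise disjoint (Delta={5,7,9}; Echo={8,10}).
Every remaining group overlaps one of these, and no 3 of the listed groups are pairwise disjoint, so 2 is the maximum.

2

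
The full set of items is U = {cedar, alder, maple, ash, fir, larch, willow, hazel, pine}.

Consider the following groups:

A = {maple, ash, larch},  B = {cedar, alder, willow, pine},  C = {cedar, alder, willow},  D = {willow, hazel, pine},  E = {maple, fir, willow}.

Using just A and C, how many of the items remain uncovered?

Union of A, C = {cedar, alder, maple, ash, larch, willow}.
Not covered: fir, hazel, pine — 3 items.

3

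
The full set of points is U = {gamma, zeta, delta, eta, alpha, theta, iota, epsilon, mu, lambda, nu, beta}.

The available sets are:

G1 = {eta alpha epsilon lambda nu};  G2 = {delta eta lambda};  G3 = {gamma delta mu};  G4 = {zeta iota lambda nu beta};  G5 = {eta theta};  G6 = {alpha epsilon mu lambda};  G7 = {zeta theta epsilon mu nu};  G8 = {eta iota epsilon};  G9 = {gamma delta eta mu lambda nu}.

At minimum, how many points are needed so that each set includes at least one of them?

3

H = {eta, iota, mu} meets every set (each contains at least one member of H), and |H| = 3.
The sets G3, G4, G5 are pairwise disjoint, so any hitting set needs a separate point for each — at least 3. Hence 3 is optimal.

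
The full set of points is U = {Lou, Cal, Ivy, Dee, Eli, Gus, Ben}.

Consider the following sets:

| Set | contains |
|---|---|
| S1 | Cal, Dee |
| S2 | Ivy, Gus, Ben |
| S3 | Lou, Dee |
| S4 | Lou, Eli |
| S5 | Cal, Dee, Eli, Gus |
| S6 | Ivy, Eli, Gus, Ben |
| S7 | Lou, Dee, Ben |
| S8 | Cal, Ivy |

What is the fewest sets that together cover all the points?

S1 and S4 and S6 together: S1 ∪ S4 ∪ S6 = {Lou, Cal, Ivy, Dee, Eli, Gus, Ben} — every point is covered.
No 2 of the 8 sets cover everything (all 28 combinations miss at least one point), so 3 is optimal.

3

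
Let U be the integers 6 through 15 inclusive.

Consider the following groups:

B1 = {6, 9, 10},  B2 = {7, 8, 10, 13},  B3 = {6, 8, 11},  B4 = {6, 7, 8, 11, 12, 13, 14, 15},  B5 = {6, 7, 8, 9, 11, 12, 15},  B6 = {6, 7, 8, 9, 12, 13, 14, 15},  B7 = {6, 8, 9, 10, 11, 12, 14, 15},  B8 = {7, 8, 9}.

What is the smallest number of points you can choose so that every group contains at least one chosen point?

Take H = {8, 10}. Each listed group contains at least one of these, so H is a hitting set of size 2.
No single point lies in every group, so at least 2 are needed and 2 is optimal.

2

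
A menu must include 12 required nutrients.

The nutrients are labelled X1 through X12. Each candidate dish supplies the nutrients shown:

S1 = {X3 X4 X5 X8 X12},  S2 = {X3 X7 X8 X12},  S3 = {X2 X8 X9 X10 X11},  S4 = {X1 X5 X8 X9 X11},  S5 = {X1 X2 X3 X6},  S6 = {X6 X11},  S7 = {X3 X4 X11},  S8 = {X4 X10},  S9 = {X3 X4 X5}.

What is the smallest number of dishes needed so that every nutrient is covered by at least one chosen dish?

Take {S2, S3, S5, S9}. Their union is {X1, X2, X3, X4, X5, X6, X7, X8, X9, X10, X11, X12}, which is all 12 nutrients.
No 3 of the 9 dishes cover everything (all 84 combinations miss at least one nutrient), so 4 is optimal.

4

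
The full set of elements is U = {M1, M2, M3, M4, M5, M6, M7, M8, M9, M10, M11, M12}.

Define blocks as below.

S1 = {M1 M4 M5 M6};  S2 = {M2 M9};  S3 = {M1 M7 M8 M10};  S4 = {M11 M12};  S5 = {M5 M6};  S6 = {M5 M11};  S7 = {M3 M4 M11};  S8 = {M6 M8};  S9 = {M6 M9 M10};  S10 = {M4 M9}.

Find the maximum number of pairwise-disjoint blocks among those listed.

4

S3, S4, S5, S10 are pairwise disjoint (S3={M1,M7,M8,M10}; S4={M11,M12}; S5={M5,M6}; S10={M4,M9}).
Every remaining block overlaps one of these, and no 5 of the listed blocks are pairwise disjoint, so 4 is the maximum.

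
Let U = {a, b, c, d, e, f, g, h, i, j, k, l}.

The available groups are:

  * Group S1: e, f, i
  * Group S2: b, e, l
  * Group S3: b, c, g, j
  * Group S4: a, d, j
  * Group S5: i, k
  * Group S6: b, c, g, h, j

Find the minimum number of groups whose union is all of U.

S1 and S2 and S4 and S5 and S6 together: S1 ∪ S2 ∪ S4 ∪ S5 ∪ S6 = {a, b, c, d, e, f, g, h, i, j, k, l} — every point is covered.
No 4 of the 6 groups cover everything (all 15 combinations miss at least one point), so 5 is optimal.

5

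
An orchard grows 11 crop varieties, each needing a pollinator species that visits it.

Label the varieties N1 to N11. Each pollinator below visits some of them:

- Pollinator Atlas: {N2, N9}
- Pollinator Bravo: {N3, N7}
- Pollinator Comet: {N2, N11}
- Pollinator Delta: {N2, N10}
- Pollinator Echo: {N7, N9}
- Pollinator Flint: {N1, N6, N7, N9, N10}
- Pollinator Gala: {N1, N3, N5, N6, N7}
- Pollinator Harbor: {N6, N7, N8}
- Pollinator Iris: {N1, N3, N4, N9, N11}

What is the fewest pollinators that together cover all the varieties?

4

Delta and Gala and Harbor and Iris together: Delta ∪ Gala ∪ Harbor ∪ Iris = {N1, N2, N3, N4, N5, N6, N7, N8, N9, N10, N11} — every variety is covered.
No 3 of the 9 pollinators cover everything (all 84 combinations miss at least one variety), so 4 is optimal.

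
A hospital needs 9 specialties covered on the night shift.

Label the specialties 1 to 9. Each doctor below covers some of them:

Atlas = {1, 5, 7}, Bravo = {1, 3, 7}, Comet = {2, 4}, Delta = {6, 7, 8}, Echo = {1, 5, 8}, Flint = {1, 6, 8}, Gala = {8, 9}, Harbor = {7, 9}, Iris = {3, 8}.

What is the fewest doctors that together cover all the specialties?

Take {Comet, Echo, Flint, Harbor, Iris}. Their union is {1, 2, 3, 4, 5, 6, 7, 8, 9}, which is all 9 specialties.
No 4 of the 9 doctors cover everything (all 126 combinations miss at least one specialty), so 5 is optimal.

5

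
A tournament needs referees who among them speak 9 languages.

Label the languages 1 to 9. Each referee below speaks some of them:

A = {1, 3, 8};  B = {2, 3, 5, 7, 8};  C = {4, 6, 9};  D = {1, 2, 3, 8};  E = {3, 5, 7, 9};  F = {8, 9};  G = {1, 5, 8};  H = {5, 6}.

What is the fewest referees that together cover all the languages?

3

Take {B, C, D}. Their union is {1, 2, 3, 4, 5, 6, 7, 8, 9}, which is all 9 languages.
Only C contains 4, so C is forced; the remaining 6 languages need at least 2 more referees (each remaining referee adds at most 5) — so at least 3 referees are needed, and 3 is optimal.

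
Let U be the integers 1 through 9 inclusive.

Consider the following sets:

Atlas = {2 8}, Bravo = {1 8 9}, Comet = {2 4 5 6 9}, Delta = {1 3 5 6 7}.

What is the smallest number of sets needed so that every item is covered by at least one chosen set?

3

Atlas and Comet and Delta together: Atlas ∪ Comet ∪ Delta = {1, 2, 3, 4, 5, 6, 7, 8, 9} — every item is covered.
Only Delta contains 3, so Delta is forced; the remaining 4 items need at least 2 more sets (each remaining set adds at most 3) — so at least 3 sets are needed, and 3 is optimal.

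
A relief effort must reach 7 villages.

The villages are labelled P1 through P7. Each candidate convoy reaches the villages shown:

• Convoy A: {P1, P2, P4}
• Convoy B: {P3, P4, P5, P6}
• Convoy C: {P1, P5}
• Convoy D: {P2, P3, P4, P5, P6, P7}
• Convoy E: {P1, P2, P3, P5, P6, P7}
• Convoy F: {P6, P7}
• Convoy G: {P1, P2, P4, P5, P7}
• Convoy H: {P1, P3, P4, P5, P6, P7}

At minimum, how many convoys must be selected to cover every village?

2

D and E together: D ∪ E = {P1, P2, P3, P4, P5, P6, P7} — every village is covered.
No single convoy has all 7 villages (the largest, D, has 6), so 2 is optimal.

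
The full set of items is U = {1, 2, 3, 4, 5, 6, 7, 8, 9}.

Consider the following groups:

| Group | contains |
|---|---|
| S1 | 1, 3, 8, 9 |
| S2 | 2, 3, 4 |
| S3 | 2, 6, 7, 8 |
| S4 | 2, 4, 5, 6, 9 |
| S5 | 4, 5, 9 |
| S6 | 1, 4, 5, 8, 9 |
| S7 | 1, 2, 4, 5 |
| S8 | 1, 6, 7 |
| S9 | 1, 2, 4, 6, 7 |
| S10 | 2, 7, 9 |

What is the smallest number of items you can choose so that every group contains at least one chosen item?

The 3 items {2, 6, 9} hit every group.
No choice of 2 items meets every group, so 3 is the minimum.

3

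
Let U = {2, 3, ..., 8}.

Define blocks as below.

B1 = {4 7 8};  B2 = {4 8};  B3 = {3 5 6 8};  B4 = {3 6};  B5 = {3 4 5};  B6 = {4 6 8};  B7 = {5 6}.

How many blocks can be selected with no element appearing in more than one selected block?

B1, B7 are pairwise disjoint (B1={4,7,8}; B7={5,6}).
Every remaining block overlaps one of these, and no 3 of the listed blocks are pairwise disjoint, so 2 is the maximum.

2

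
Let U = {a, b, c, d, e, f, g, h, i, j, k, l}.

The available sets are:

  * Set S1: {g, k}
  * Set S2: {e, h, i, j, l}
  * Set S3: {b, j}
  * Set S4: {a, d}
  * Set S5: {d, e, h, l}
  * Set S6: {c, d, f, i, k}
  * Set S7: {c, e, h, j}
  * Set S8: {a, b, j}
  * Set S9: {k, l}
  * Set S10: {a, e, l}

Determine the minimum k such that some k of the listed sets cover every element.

4

S1 and S2 and S6 and S8 together: S1 ∪ S2 ∪ S6 ∪ S8 = {a, b, c, d, e, f, g, h, i, j, k, l} — every element is covered.
No 3 of the 10 sets cover everything (all 120 combinations miss at least one element), so 4 is optimal.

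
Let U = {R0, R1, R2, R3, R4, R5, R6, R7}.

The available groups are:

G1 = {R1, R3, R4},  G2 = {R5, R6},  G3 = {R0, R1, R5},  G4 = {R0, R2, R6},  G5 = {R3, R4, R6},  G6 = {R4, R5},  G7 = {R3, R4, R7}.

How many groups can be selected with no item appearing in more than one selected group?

G1, G2 are pairwise disjoint (G1={R1,R3,R4}; G2={R5,R6}).
Every remaining group overlaps one of these, and no 3 of the listed groups are pairwise disjoint, so 2 is the maximum.

2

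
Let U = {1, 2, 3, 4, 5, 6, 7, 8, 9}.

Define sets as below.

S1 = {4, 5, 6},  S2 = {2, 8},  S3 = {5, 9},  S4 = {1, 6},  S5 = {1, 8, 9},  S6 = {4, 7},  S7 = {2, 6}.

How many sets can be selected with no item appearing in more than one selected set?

S2, S3, S4, S6 are pairwise disjoint (S2={2,8}; S3={5,9}; S4={1,6}; S6={4,7}).
Every remaining set overlaps one of these, and no 5 of the listed sets are pairwise disjoint, so 4 is the maximum.

4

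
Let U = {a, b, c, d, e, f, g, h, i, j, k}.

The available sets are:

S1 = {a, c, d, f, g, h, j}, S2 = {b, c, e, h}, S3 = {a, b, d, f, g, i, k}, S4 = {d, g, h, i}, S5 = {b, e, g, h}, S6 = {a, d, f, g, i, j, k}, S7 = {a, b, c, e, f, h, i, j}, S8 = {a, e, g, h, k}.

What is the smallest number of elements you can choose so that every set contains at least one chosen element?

T = {f, h} meets every set (each contains at least one member of T), and |T| = 2.
The sets S2, S6 are pairwise disjoint, so any hitting set needs a separate element for each — at least 2. Hence 2 is optimal.

2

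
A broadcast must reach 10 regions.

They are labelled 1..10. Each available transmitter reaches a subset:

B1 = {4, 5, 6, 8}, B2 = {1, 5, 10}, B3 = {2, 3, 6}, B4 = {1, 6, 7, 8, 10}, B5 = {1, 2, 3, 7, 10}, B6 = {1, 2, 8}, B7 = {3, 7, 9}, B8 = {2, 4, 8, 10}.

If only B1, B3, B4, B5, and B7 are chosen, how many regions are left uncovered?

0

Union of B1, B3, B4, B5, B7 = {1, 2, 3, 4, 5, 6, 7, 8, 9, 10} — that's every region, so 0 are uncovered.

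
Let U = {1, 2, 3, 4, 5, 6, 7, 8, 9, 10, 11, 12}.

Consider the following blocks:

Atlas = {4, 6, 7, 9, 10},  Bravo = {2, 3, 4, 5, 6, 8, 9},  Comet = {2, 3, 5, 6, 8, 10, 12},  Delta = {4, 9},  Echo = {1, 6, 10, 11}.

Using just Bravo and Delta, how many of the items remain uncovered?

5

Union of Bravo, Delta = {2, 3, 4, 5, 6, 8, 9}.
Not covered: 1, 7, 10, 11, 12 — 5 items.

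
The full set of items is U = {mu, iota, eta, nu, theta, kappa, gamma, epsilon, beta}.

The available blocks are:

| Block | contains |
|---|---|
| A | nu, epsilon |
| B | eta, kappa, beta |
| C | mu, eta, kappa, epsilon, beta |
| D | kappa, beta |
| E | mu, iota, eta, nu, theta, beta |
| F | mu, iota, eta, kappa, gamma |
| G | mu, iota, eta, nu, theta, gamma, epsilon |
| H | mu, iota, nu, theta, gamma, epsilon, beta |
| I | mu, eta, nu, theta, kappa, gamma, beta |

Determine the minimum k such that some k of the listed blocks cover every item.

Take {B, G}. Their union is {mu, iota, eta, nu, theta, kappa, gamma, epsilon, beta}, which is all 9 items.
No single block has all 9 items (the largest, G, has 7), so 2 is optimal.

2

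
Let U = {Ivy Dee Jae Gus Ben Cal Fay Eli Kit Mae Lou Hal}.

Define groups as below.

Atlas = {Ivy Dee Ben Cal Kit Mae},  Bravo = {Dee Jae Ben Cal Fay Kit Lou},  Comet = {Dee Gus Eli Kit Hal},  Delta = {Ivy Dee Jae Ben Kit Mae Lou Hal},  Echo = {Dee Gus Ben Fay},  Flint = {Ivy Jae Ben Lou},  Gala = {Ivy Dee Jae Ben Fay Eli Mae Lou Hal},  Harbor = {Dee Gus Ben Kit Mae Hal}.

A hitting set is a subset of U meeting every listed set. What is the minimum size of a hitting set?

2

The 2 elements {Gus, Ben} hit every group.
The groups Comet, Flint are pairwise disjoint, so any hitting set needs a separate element for each — at least 2. Hence 2 is optimal.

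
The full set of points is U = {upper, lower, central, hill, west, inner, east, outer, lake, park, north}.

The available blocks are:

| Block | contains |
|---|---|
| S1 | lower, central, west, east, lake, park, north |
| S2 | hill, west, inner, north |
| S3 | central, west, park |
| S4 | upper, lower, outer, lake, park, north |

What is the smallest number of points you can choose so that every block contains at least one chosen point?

The 2 points {west, lake} hit every block.
No single point lies in every block, so at least 2 are needed and 2 is optimal.

2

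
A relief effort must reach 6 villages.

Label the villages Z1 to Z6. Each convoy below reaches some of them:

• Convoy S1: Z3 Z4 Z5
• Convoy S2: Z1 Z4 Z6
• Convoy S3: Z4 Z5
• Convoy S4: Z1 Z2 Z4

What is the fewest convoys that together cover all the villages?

Take {S1, S2, S4}. Their union is {Z1, Z2, Z3, Z4, Z5, Z6}, which is all 6 villages.
Only S4 contains Z2, so S4 is forced; the remaining 3 villages need at least 2 more convoys (each remaining convoy adds at most 2) — so at least 3 convoys are needed, and 3 is optimal.

3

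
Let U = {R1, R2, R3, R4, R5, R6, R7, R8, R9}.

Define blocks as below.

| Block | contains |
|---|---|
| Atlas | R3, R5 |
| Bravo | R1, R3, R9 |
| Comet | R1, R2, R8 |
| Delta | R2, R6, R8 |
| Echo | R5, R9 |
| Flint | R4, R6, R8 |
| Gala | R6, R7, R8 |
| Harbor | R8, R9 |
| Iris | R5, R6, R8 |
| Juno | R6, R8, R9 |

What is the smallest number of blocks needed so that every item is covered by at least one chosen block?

Take {Atlas, Bravo, Comet, Flint, Gala}. Their union is {R1, R2, R3, R4, R5, R6, R7, R8, R9}, which is all 9 items.
No 4 of the 10 blocks cover everything (all 210 combinations miss at least one item), so 5 is optimal.

5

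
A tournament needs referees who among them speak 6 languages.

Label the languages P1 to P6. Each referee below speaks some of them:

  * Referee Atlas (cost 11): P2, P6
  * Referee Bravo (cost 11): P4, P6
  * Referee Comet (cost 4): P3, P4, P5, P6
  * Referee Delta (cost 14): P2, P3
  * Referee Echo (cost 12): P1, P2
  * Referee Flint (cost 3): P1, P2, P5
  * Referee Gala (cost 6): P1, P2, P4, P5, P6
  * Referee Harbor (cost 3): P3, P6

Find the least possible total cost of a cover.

Comet, Flint together cover every language (Comet ∪ Flint = {P1, P2, P3, P4, P5, P6}); total cost 4 + 3 = 7.
No covering selection has total cost below 7.

7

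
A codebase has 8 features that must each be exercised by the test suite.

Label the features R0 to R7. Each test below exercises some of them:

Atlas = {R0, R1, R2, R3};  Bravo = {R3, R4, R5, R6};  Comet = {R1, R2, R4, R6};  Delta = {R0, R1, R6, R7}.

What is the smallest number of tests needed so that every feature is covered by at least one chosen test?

Take {Atlas, Bravo, Delta}. Their union is {R0, R1, R2, R3, R4, R5, R6, R7}, which is all 8 features.
Only Bravo contains R5, so Bravo is forced; the remaining 4 features need at least 2 more tests (each remaining test adds at most 3) — so at least 3 tests are needed, and 3 is optimal.

3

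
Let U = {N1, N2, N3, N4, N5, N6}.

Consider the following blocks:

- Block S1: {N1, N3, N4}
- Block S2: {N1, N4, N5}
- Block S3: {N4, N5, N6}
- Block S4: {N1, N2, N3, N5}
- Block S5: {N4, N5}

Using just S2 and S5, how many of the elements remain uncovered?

3

Union of S2, S5 = {N1, N4, N5}.
Not covered: N2, N3, N6 — 3 elements.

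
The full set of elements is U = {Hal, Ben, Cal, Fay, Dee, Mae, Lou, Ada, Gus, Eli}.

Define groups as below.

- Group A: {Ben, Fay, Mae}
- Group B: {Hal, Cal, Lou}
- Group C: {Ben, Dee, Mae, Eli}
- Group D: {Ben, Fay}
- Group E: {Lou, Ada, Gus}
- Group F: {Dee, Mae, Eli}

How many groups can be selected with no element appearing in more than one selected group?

3

B, D, F are pairwise disjoint (B={Hal,Cal,Lou}; D={Ben,Fay}; F={Dee,Mae,Eli}).
Every remaining group overlaps one of these, and no 4 of the listed groups are pairwise disjoint, so 3 is the maximum.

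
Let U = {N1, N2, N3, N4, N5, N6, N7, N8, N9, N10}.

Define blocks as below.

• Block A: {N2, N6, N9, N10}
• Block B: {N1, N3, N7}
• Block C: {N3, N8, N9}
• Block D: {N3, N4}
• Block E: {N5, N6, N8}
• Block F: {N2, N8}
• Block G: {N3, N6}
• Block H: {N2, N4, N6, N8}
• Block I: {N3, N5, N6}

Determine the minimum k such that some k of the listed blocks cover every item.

4

Take {A, B, E, H}. Their union is {N1, N2, N3, N4, N5, N6, N7, N8, N9, N10}, which is all 10 items.
No 3 of the 9 blocks cover everything (all 84 combinations miss at least one item), so 4 is optimal.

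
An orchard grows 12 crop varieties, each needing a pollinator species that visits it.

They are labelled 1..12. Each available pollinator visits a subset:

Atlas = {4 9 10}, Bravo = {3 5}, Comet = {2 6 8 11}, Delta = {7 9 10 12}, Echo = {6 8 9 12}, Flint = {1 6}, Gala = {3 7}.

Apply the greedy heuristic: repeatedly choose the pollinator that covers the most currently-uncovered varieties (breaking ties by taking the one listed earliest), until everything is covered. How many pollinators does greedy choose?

Greedy: pick Comet (covers 4 new) → pick Delta (covers 4 new) → pick Bravo (covers 2 new) → pick Atlas (covers 1 new) → pick Flint (covers 1 new). Total picks: 5.

5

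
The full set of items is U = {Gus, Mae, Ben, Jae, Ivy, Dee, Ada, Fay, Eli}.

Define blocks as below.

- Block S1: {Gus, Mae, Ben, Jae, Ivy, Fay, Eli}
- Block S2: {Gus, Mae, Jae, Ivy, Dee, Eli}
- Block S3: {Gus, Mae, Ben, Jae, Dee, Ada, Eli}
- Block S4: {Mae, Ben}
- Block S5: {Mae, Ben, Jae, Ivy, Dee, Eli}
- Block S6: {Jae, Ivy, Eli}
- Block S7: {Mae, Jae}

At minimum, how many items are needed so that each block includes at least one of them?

Take H = {Mae, Jae}. Each listed block contains at least one of these, so H is a hitting set of size 2.
The blocks S4, S6 are pairwise disjoint, so any hitting set needs a separate item for each — at least 2. Hence 2 is optimal.

2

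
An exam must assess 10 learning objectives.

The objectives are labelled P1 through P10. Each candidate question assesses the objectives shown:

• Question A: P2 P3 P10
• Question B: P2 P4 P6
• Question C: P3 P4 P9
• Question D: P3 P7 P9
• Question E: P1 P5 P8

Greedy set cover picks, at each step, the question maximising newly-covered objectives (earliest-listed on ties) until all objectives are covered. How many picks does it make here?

Greedy: pick A (covers 3 new) → pick E (covers 3 new) → pick B (covers 2 new) → pick D (covers 2 new). Total picks: 4.

4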